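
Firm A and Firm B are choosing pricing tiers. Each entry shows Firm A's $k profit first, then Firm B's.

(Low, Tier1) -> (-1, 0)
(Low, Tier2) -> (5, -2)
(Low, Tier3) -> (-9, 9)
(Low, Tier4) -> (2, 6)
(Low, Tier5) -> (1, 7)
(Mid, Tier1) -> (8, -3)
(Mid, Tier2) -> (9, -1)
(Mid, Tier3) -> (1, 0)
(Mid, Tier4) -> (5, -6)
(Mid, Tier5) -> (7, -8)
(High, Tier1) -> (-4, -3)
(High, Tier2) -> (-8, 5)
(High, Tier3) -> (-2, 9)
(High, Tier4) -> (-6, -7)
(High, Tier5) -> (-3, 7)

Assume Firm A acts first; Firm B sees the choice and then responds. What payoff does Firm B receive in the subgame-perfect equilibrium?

0

Work backward from Firm B's decision.
- Low: BR = Tier3, leader payoff -9.
- Mid: BR = Tier3, leader payoff 1.
- High: BR = Tier3, leader payoff -2.
Among -9, 1, -2, the best is 1 at Mid. Subgame-perfect outcome: (Mid, Tier3) with payoffs (1, 0).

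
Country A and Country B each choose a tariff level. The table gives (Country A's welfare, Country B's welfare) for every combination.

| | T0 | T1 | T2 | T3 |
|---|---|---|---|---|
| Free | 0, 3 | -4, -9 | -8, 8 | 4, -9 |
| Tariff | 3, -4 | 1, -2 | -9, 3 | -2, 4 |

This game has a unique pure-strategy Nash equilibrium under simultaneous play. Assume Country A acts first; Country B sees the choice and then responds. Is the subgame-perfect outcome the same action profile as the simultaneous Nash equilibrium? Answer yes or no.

no

Country B best-responds to each possible Country A move:
- Free: BR = T2, leader payoff -8.
- Tariff: BR = T3, leader payoff -2.
Country A's induced payoffs are -8, -2, so Country A commits to Tariff. Subgame-perfect outcome: (Tariff, T3) with payoffs (-2, 4).
For the simultaneous game, intersect best replies.
Country A's best replies: T0→Tariff; T1→Tariff; T2→Free; T3→Free.
Country B's best replies: Free→T2; Tariff→T3.
Only (Free, T2) has each player best-responding; Nash payoffs (-8, 8).
Sequential outcome (Tariff, T3) differs from the Nash profile (Free, T2).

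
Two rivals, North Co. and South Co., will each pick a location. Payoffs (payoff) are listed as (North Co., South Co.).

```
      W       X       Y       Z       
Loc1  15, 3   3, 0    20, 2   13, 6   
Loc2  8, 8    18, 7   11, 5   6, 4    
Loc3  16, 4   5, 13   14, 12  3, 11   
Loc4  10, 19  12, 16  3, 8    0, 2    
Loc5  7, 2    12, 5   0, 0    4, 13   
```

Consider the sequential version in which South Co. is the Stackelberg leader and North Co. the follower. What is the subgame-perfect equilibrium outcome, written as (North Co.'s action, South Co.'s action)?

Solve by backward induction (South Co. leads).
- W: BR = Loc3, leader payoff 4.
- X: BR = Loc2, leader payoff 7.
- Y: BR = Loc1, leader payoff 2.
- Z: BR = Loc1, leader payoff 6.
Among 4, 7, 2, 6, the best is 7 at X. Subgame-perfect outcome: (Loc2, X) with payoffs (18, 7).

(Loc2, X)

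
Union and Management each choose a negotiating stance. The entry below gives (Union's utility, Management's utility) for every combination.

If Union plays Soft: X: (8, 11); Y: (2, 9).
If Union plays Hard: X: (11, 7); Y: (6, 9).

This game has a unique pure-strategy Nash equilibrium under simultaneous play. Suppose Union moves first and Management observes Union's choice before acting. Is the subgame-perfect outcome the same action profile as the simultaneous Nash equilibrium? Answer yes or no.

Management best-responds to each possible Union move:
- Soft: Management compares 11, 9 and picks X; Union would get 8.
- Hard: Management compares 7, 9 and picks Y; Union would get 6.
Maximizing over 8, 6, Union chooses Soft. Subgame-perfect outcome: (Soft, X) with payoffs (8, 11).
Under simultaneous play:
Union's best replies: X→Hard; Y→Hard.
Management's best replies: Soft→X; Hard→Y.
Only (Hard, Y) has each player best-responding; Nash payoffs (6, 9).
Sequential outcome (Soft, X) differs from the Nash profile (Hard, Y).

no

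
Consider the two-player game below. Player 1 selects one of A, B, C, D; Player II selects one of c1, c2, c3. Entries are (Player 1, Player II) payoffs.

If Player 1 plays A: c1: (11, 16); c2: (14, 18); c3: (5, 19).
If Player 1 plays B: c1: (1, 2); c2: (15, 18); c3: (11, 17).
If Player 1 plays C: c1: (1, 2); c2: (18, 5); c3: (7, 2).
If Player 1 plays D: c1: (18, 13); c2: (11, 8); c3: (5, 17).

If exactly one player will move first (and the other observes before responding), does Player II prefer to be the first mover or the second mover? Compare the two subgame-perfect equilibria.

If Player 1 leads: Player II's best replies are A→c3, B→c2, C→c2, D→c3; Player 1's induced payoffs 5, 15, 18, 5; outcome (C, c2), payoffs (18, 5).
If Player II leads: Player 1's best replies are c1→D, c2→C, c3→B; Player II's induced payoffs 13, 5, 17; outcome (B, c3), payoffs (11, 17).
Player II gets 17 moving first and 5 moving second, so Player II prefers to move first.

first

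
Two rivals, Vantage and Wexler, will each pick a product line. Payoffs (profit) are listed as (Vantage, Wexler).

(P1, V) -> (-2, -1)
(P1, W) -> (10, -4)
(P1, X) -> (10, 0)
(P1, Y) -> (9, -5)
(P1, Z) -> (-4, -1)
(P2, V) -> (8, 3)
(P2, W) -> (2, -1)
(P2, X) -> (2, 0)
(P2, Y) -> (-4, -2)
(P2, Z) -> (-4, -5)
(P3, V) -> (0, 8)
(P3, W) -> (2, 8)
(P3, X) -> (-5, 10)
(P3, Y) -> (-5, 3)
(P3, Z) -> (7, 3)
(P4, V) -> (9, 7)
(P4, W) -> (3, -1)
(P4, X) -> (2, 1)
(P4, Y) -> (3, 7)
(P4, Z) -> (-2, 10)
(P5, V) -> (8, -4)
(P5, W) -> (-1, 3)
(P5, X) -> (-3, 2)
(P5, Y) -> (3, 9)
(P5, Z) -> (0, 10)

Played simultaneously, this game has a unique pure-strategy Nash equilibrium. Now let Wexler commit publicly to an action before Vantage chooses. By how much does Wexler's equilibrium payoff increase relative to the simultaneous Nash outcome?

Work backward from Vantage's decision.
- V → Vantage plays P4 (best of -2, 8, 0, 9, 8); Wexler gets 7.
- W → Vantage plays P1 (best of 10, 2, 2, 3, -1); Wexler gets -4.
- X → Vantage plays P1 (best of 10, 2, -5, 2, -3); Wexler gets 0.
- Y → Vantage plays P1 (best of 9, -4, -5, 3, 3); Wexler gets -5.
- Z → Vantage plays P3 (best of -4, -4, 7, -2, 0); Wexler gets 3.
Among 7, -4, 0, -5, 3, the best is 7 at V. Subgame-perfect outcome: (P4, V) with payoffs (9, 7).
For the simultaneous game, intersect best replies.
Vantage's best replies: V→P4; W→P1; X→P1; Y→P1; Z→P3.
Wexler's best replies: P1→X; P2→V; P3→X; P4→Z; P5→Z.
The unique mutual best reply is (P1, X), giving (10, 0).
Wexler's commitment gain: 7 − 0 = 7.

7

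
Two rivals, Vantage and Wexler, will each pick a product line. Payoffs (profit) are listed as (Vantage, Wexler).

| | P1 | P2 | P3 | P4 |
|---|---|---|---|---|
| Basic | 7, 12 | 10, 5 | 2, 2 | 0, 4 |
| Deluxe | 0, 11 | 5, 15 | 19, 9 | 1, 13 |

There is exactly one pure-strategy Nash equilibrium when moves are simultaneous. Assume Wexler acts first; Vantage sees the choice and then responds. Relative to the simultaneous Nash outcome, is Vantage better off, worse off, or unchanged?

worse off

Work backward from Vantage's decision.
- P1 → Vantage plays Basic (best of 7, 0); Wexler gets 12.
- P2 → Vantage plays Basic (best of 10, 5); Wexler gets 5.
- P3 → Vantage plays Deluxe (best of 2, 19); Wexler gets 9.
- P4 → Vantage plays Deluxe (best of 0, 1); Wexler gets 13.
Among 12, 5, 9, 13, the best is 13 at P4. Subgame-perfect outcome: (Deluxe, P4) with payoffs (1, 13).
Under simultaneous play:
Vantage's best replies: P1→Basic; P2→Basic; P3→Deluxe; P4→Deluxe.
Wexler's best replies: Basic→P1; Deluxe→P2.
Only (Basic, P1) has each player best-responding; Nash payoffs (7, 12).
Vantage earns 1 sequentially versus 7 at the Nash outcome: worse off.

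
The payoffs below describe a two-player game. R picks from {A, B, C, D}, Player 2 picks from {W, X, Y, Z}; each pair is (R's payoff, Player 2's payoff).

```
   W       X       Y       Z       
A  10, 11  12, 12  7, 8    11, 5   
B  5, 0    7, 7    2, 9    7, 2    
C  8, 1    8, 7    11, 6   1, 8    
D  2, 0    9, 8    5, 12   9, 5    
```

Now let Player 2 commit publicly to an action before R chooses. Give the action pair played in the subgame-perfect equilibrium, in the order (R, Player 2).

R best-responds to each possible Player 2 move:
- W → R plays A (best of 10, 5, 8, 2); Player 2 gets 11.
- X → R plays A (best of 12, 7, 8, 9); Player 2 gets 12.
- Y → R plays C (best of 7, 2, 11, 5); Player 2 gets 6.
- Z → R plays A (best of 11, 7, 1, 9); Player 2 gets 5.
Maximizing over 11, 12, 6, 5, Player 2 chooses X. Subgame-perfect outcome: (A, X) with payoffs (12, 12).

(A, X)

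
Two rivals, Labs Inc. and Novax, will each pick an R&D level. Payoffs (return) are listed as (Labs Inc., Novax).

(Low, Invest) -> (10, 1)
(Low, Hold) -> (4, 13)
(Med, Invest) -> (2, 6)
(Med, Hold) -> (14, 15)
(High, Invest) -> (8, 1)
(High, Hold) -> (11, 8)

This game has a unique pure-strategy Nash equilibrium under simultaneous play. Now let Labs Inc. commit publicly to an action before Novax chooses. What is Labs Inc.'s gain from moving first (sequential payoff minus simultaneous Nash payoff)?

Solve by backward induction (Labs Inc. leads).
- Low: BR = Hold, leader payoff 4.
- Med: BR = Hold, leader payoff 14.
- High: BR = Hold, leader payoff 11.
Labs Inc.'s induced payoffs are 4, 14, 11, so Labs Inc. commits to Med. Subgame-perfect outcome: (Med, Hold) with payoffs (14, 15).
Now find the simultaneous Nash equilibrium.
Labs Inc.'s best replies: Invest→Low; Hold→Med.
Novax's best replies: Low→Hold; Med→Hold; High→Hold.
Only (Med, Hold) has each player best-responding; Nash payoffs (14, 15).
Labs Inc.'s commitment gain: 14 − 14 = 0.

0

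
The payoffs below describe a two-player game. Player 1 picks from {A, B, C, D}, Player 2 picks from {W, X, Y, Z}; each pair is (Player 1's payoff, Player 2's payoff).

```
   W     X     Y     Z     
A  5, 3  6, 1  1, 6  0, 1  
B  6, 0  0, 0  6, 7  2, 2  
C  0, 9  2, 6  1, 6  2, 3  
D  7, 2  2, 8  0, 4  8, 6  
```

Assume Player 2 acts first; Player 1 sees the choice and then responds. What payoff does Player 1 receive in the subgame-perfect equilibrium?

6

Backward induction with Player 2 moving first.
- W → Player 1 plays D (best of 5, 6, 0, 7); Player 2 gets 2.
- X → Player 1 plays A (best of 6, 0, 2, 2); Player 2 gets 1.
- Y → Player 1 plays B (best of 1, 6, 1, 0); Player 2 gets 7.
- Z → Player 1 plays D (best of 0, 2, 2, 8); Player 2 gets 6.
Among 2, 1, 7, 6, the best is 7 at Y. Subgame-perfect outcome: (B, Y) with payoffs (6, 7).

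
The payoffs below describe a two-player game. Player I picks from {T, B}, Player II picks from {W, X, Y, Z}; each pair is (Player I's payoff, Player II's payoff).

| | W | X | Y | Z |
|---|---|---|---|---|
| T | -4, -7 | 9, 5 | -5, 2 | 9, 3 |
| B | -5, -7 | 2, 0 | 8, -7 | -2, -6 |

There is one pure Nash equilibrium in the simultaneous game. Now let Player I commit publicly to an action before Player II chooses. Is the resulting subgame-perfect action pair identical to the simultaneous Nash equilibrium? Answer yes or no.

Solve by backward induction (Player I leads).
- T: Player II compares -7, 5, 2, 3 and picks X; Player I would get 9.
- B: Player II compares -7, 0, -7, -6 and picks X; Player I would get 2.
Among 9, 2, the best is 9 at T. Subgame-perfect outcome: (T, X) with payoffs (9, 5).
Now find the simultaneous Nash equilibrium.
Player I's best replies: W→T; X→T; Y→B; Z→T.
Player II's best replies: T→X; B→X.
Only (T, X) has each player best-responding; Nash payoffs (9, 5).
Sequential outcome (T, X) coincides with the Nash profile (T, X).

yes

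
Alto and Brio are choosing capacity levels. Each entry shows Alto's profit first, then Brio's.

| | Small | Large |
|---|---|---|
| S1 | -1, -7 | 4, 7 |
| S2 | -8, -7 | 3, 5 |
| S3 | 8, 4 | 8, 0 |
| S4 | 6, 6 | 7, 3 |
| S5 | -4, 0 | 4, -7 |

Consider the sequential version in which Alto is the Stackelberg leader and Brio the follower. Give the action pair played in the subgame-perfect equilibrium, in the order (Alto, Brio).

Brio best-responds to each possible Alto move:
- S1: BR = Large, leader payoff 4.
- S2: BR = Large, leader payoff 3.
- S3: BR = Small, leader payoff 8.
- S4: BR = Small, leader payoff 6.
- S5: BR = Small, leader payoff -4.
Maximizing over 4, 3, 8, 6, -4, Alto chooses S3. Subgame-perfect outcome: (S3, Small) with payoffs (8, 4).

(S3, Small)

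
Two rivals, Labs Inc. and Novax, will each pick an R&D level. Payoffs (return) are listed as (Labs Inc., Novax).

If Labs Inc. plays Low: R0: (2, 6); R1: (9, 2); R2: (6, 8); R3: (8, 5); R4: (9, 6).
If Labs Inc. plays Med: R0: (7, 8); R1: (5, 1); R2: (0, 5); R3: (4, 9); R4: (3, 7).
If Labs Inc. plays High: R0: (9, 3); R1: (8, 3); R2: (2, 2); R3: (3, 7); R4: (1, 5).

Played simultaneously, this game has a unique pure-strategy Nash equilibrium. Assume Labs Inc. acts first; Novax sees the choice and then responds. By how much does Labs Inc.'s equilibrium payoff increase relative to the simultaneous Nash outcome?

Work backward from Novax's decision.
- Low: Novax compares 6, 2, 8, 5, 6 and picks R2; Labs Inc. would get 6.
- Med: Novax compares 8, 1, 5, 9, 7 and picks R3; Labs Inc. would get 4.
- High: Novax compares 3, 3, 2, 7, 5 and picks R3; Labs Inc. would get 3.
Maximizing over 6, 4, 3, Labs Inc. chooses Low. Subgame-perfect outcome: (Low, R2) with payoffs (6, 8).
Now find the simultaneous Nash equilibrium.
Labs Inc.'s best replies: R0→High; R1→Low; R2→Low; R3→Low; R4→Low.
Novax's best replies: Low→R2; Med→R3; High→R3.
Only (Low, R2) has each player best-responding; Nash payoffs (6, 8).
Labs Inc.'s commitment gain: 6 − 6 = 0.

0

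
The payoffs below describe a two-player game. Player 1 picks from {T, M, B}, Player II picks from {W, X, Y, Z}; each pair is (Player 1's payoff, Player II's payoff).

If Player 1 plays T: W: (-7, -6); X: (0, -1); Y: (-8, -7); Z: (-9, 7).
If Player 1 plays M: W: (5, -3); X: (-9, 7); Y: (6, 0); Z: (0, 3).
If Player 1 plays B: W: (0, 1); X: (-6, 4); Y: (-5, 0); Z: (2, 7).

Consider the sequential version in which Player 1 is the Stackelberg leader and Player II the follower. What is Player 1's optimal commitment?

B

Solve by backward induction (Player 1 leads).
- T: Player II compares -6, -1, -7, 7 and picks Z; Player 1 would get -9.
- M: Player II compares -3, 7, 0, 3 and picks X; Player 1 would get -9.
- B: Player II compares 1, 4, 0, 7 and picks Z; Player 1 would get 2.
Among -9, -9, 2, the best is 2 at B. Subgame-perfect outcome: (B, Z) with payoffs (2, 7).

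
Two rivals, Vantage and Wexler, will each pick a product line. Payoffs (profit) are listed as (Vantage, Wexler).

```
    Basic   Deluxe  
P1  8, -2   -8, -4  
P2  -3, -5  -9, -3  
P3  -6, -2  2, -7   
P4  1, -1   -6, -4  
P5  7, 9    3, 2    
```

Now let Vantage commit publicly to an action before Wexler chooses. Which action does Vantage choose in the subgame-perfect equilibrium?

P1

Wexler best-responds to each possible Vantage move:
- P1 → Wexler plays Basic (best of -2, -4); Vantage gets 8.
- P2 → Wexler plays Deluxe (best of -5, -3); Vantage gets -9.
- P3 → Wexler plays Basic (best of -2, -7); Vantage gets -6.
- P4 → Wexler plays Basic (best of -1, -4); Vantage gets 1.
- P5 → Wexler plays Basic (best of 9, 2); Vantage gets 7.
Vantage's induced payoffs are 8, -9, -6, 1, 7, so Vantage commits to P1. Subgame-perfect outcome: (P1, Basic) with payoffs (8, -2).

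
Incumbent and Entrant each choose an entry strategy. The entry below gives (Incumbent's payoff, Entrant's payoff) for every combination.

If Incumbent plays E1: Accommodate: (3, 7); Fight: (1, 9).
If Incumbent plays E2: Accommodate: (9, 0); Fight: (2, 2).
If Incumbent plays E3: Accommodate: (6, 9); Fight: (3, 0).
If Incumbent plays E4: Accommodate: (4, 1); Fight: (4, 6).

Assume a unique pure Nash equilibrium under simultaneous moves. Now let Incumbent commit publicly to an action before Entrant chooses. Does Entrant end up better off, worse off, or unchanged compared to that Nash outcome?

better off

Backward induction with Incumbent moving first.
- E1 → Entrant plays Fight (best of 7, 9); Incumbent gets 1.
- E2 → Entrant plays Fight (best of 0, 2); Incumbent gets 2.
- E3 → Entrant plays Accommodate (best of 9, 0); Incumbent gets 6.
- E4 → Entrant plays Fight (best of 1, 6); Incumbent gets 4.
Maximizing over 1, 2, 6, 4, Incumbent chooses E3. Subgame-perfect outcome: (E3, Accommodate) with payoffs (6, 9).
Under simultaneous play:
Incumbent's best replies: Accommodate→E2; Fight→E4.
Entrant's best replies: E1→Fight; E2→Fight; E3→Accommodate; E4→Fight.
The unique mutual best reply is (E4, Fight), giving (4, 6).
Entrant earns 9 sequentially versus 6 at the Nash outcome: better off.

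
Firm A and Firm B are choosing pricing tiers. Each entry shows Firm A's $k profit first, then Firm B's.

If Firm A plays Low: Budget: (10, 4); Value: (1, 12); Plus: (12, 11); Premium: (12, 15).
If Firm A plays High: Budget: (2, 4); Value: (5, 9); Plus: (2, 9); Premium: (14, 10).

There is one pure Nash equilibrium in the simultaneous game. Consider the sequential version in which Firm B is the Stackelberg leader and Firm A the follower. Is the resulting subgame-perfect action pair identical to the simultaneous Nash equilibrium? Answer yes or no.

no

Firm A best-responds to each possible Firm B move:
- Budget: Firm A compares 10, 2 and picks Low; Firm B would get 4.
- Value: Firm A compares 1, 5 and picks High; Firm B would get 9.
- Plus: Firm A compares 12, 2 and picks Low; Firm B would get 11.
- Premium: Firm A compares 12, 14 and picks High; Firm B would get 10.
Maximizing over 4, 9, 11, 10, Firm B chooses Plus. Subgame-perfect outcome: (Low, Plus) with payoffs (12, 11).
Under simultaneous play:
Firm A's best replies: Budget→Low; Value→High; Plus→Low; Premium→High.
Firm B's best replies: Low→Premium; High→Premium.
The unique mutual best reply is (High, Premium), giving (14, 10).
Sequential outcome (Low, Plus) differs from the Nash profile (High, Premium).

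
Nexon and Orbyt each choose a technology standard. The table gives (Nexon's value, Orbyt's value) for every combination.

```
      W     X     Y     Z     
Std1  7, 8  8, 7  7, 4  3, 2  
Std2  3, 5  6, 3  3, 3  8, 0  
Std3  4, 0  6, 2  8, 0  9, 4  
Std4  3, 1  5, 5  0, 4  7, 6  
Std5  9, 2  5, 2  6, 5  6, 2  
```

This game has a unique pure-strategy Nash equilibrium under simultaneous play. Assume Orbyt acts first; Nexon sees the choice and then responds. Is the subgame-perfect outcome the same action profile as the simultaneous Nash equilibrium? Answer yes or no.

Backward induction with Orbyt moving first.
- W → Nexon plays Std5 (best of 7, 3, 4, 3, 9); Orbyt gets 2.
- X → Nexon plays Std1 (best of 8, 6, 6, 5, 5); Orbyt gets 7.
- Y → Nexon plays Std3 (best of 7, 3, 8, 0, 6); Orbyt gets 0.
- Z → Nexon plays Std3 (best of 3, 8, 9, 7, 6); Orbyt gets 4.
Among 2, 7, 0, 4, the best is 7 at X. Subgame-perfect outcome: (Std1, X) with payoffs (8, 7).
Under simultaneous play:
Nexon's best replies: W→Std5; X→Std1; Y→Std3; Z→Std3.
Orbyt's best replies: Std1→W; Std2→W; Std3→Z; Std4→Z; Std5→Y.
Only (Std3, Z) has each player best-responding; Nash payoffs (9, 4).
Sequential outcome (Std1, X) differs from the Nash profile (Std3, Z).

no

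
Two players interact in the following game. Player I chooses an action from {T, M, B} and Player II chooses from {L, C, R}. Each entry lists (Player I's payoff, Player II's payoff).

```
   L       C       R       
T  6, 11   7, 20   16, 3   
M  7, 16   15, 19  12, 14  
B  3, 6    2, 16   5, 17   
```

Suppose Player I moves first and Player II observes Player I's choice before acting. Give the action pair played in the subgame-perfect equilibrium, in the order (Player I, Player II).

(M, C)

Solve by backward induction (Player I leads).
- T: Player II compares 11, 20, 3 and picks C; Player I would get 7.
- M: Player II compares 16, 19, 14 and picks C; Player I would get 15.
- B: Player II compares 6, 16, 17 and picks R; Player I would get 5.
Maximizing over 7, 15, 5, Player I chooses M. Subgame-perfect outcome: (M, C) with payoffs (15, 19).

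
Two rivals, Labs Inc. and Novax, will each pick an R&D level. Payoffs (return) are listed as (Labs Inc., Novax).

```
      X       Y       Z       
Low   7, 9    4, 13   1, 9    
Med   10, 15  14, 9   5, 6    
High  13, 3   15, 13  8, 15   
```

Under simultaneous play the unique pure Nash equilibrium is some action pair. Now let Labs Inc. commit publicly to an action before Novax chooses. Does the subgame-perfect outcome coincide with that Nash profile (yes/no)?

Solve by backward induction (Labs Inc. leads).
- Low: BR = Y, leader payoff 4.
- Med: BR = X, leader payoff 10.
- High: BR = Z, leader payoff 8.
Maximizing over 4, 10, 8, Labs Inc. chooses Med. Subgame-perfect outcome: (Med, X) with payoffs (10, 15).
For the simultaneous game, intersect best replies.
Labs Inc.'s best replies: X→High; Y→High; Z→High.
Novax's best replies: Low→Y; Med→X; High→Z.
The unique mutual best reply is (High, Z), giving (8, 15).
Sequential outcome (Med, X) differs from the Nash profile (High, Z).

no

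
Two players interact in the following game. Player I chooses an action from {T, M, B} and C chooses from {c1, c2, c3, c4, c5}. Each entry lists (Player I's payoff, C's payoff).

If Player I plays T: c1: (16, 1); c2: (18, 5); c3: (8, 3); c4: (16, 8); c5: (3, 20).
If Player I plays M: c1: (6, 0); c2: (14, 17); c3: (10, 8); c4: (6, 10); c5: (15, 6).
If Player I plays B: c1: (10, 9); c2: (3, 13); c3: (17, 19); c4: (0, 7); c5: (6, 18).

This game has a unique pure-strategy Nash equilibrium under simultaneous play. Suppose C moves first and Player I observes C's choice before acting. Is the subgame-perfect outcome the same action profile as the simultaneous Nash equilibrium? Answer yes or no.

yes

Work backward from Player I's decision.
- c1 → Player I plays T (best of 16, 6, 10); C gets 1.
- c2 → Player I plays T (best of 18, 14, 3); C gets 5.
- c3 → Player I plays B (best of 8, 10, 17); C gets 19.
- c4 → Player I plays T (best of 16, 6, 0); C gets 8.
- c5 → Player I plays M (best of 3, 15, 6); C gets 6.
C's induced payoffs are 1, 5, 19, 8, 6, so C commits to c3. Subgame-perfect outcome: (B, c3) with payoffs (17, 19).
Under simultaneous play:
Player I's best replies: c1→T; c2→T; c3→B; c4→T; c5→M.
C's best replies: T→c5; M→c2; B→c3.
The unique mutual best reply is (B, c3), giving (17, 19).
Sequential outcome (B, c3) coincides with the Nash profile (B, c3).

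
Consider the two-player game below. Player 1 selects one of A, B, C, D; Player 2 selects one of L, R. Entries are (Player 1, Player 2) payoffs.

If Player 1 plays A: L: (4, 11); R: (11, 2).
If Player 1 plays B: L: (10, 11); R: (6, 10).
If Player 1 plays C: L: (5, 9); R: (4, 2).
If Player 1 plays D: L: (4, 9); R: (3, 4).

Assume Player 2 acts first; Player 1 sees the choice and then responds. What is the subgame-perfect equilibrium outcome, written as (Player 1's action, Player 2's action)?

Backward induction with Player 2 moving first.
- L → Player 1 plays B (best of 4, 10, 5, 4); Player 2 gets 11.
- R → Player 1 plays A (best of 11, 6, 4, 3); Player 2 gets 2.
Among 11, 2, the best is 11 at L. Subgame-perfect outcome: (B, L) with payoffs (10, 11).

(B, L)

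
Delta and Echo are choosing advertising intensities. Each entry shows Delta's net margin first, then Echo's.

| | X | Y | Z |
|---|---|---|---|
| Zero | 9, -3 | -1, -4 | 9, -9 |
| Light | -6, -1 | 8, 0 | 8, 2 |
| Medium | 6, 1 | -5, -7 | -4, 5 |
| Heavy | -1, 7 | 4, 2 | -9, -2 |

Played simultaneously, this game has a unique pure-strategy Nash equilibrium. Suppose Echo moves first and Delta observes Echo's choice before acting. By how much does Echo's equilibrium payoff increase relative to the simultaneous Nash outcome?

Delta best-responds to each possible Echo move:
- X: BR = Zero, leader payoff -3.
- Y: BR = Light, leader payoff 0.
- Z: BR = Zero, leader payoff -9.
Maximizing over -3, 0, -9, Echo chooses Y. Subgame-perfect outcome: (Light, Y) with payoffs (8, 0).
Under simultaneous play:
Delta's best replies: X→Zero; Y→Light; Z→Zero.
Echo's best replies: Zero→X; Light→Z; Medium→Z; Heavy→X.
Only (Zero, X) has each player best-responding; Nash payoffs (9, -3).
Echo's commitment gain: 0 − -3 = 3.

3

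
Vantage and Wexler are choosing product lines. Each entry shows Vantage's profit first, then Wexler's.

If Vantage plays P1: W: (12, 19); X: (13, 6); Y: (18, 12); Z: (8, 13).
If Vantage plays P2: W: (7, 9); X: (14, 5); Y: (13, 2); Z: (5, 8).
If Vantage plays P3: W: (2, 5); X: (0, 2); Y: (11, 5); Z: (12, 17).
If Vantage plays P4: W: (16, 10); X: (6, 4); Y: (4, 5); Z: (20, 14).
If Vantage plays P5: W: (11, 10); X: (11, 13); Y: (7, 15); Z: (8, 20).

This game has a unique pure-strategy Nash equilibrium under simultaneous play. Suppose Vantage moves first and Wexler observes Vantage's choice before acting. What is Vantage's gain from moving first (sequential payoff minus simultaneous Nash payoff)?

Work backward from Wexler's decision.
- P1: BR = W, leader payoff 12.
- P2: BR = W, leader payoff 7.
- P3: BR = Z, leader payoff 12.
- P4: BR = Z, leader payoff 20.
- P5: BR = Z, leader payoff 8.
Vantage's induced payoffs are 12, 7, 12, 20, 8, so Vantage commits to P4. Subgame-perfect outcome: (P4, Z) with payoffs (20, 14).
Under simultaneous play:
Vantage's best replies: W→P4; X→P2; Y→P1; Z→P4.
Wexler's best replies: P1→W; P2→W; P3→Z; P4→Z; P5→Z.
Only (P4, Z) has each player best-responding; Nash payoffs (20, 14).
Vantage's commitment gain: 20 − 20 = 0.

0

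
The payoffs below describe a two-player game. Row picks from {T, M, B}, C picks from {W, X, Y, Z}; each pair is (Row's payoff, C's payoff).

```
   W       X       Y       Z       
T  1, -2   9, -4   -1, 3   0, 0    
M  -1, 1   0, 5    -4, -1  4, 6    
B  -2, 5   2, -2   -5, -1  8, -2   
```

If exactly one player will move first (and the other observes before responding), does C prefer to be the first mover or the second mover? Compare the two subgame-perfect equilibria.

If Row leads: C's best replies are T→Y, M→Z, B→W; Row's induced payoffs -1, 4, -2; outcome (M, Z), payoffs (4, 6).
If C leads: Row's best replies are W→T, X→T, Y→T, Z→B; C's induced payoffs -2, -4, 3, -2; outcome (T, Y), payoffs (-1, 3).
C gets 3 moving first and 6 moving second, so C prefers to move second.

second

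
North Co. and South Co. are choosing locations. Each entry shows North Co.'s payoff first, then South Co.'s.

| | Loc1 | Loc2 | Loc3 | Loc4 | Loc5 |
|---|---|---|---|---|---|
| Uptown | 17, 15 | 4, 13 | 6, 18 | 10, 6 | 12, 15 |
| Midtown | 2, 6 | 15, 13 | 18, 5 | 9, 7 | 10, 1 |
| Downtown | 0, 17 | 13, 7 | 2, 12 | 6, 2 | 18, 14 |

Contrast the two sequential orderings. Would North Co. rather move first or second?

If North Co. leads: South Co.'s best replies are Uptown→Loc3, Midtown→Loc2, Downtown→Loc1; North Co.'s induced payoffs 6, 15, 0; outcome (Midtown, Loc2), payoffs (15, 13).
If South Co. leads: North Co.'s best replies are Loc1→Uptown, Loc2→Midtown, Loc3→Midtown, Loc4→Uptown, Loc5→Downtown; South Co.'s induced payoffs 15, 13, 5, 6, 14; outcome (Uptown, Loc1), payoffs (17, 15).
North Co. gets 15 moving first and 17 moving second, so North Co. prefers to move second.

second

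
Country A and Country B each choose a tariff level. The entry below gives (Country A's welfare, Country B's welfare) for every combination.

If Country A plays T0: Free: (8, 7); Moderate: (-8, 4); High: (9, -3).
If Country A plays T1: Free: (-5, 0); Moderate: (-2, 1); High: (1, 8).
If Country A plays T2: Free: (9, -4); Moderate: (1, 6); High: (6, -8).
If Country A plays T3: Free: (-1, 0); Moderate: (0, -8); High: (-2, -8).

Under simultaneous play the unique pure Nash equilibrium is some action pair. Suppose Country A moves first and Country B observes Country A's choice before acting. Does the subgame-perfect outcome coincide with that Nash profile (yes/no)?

no

Backward induction with Country A moving first.
- T0 → Country B plays Free (best of 7, 4, -3); Country A gets 8.
- T1 → Country B plays High (best of 0, 1, 8); Country A gets 1.
- T2 → Country B plays Moderate (best of -4, 6, -8); Country A gets 1.
- T3 → Country B plays Free (best of 0, -8, -8); Country A gets -1.
Country A's induced payoffs are 8, 1, 1, -1, so Country A commits to T0. Subgame-perfect outcome: (T0, Free) with payoffs (8, 7).
For the simultaneous game, intersect best replies.
Country A's best replies: Free→T2; Moderate→T2; High→T0.
Country B's best replies: T0→Free; T1→High; T2→Moderate; T3→Free.
The unique mutual best reply is (T2, Moderate), giving (1, 6).
Sequential outcome (T0, Free) differs from the Nash profile (T2, Moderate).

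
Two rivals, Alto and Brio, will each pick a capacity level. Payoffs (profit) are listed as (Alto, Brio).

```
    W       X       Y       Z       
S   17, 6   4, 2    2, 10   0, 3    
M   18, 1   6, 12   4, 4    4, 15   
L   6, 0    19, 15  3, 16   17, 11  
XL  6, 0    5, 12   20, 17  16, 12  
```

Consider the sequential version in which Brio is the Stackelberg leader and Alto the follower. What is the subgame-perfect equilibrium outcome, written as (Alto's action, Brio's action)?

Backward induction with Brio moving first.
- W: Alto compares 17, 18, 6, 6 and picks M; Brio would get 1.
- X: Alto compares 4, 6, 19, 5 and picks L; Brio would get 15.
- Y: Alto compares 2, 4, 3, 20 and picks XL; Brio would get 17.
- Z: Alto compares 0, 4, 17, 16 and picks L; Brio would get 11.
Maximizing over 1, 15, 17, 11, Brio chooses Y. Subgame-perfect outcome: (XL, Y) with payoffs (20, 17).

(XL, Y)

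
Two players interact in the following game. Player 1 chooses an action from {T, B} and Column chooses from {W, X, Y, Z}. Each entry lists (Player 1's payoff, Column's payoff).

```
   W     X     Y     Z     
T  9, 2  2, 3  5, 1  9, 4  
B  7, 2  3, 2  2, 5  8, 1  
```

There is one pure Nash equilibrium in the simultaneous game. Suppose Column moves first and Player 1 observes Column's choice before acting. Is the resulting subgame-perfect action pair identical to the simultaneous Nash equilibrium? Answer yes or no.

yes

Player 1 best-responds to each possible Column move:
- W: BR = T, leader payoff 2.
- X: BR = B, leader payoff 2.
- Y: BR = T, leader payoff 1.
- Z: BR = T, leader payoff 4.
Maximizing over 2, 2, 1, 4, Column chooses Z. Subgame-perfect outcome: (T, Z) with payoffs (9, 4).
Now find the simultaneous Nash equilibrium.
Player 1's best replies: W→T; X→B; Y→T; Z→T.
Column's best replies: T→Z; B→Y.
Only (T, Z) has each player best-responding; Nash payoffs (9, 4).
Sequential outcome (T, Z) coincides with the Nash profile (T, Z).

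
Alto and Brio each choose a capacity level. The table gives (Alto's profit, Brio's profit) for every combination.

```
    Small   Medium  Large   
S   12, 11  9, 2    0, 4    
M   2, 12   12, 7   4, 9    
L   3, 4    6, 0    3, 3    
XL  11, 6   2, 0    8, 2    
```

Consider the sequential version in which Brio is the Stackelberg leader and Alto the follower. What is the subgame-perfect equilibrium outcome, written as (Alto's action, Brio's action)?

Solve by backward induction (Brio leads).
- Small → Alto plays S (best of 12, 2, 3, 11); Brio gets 11.
- Medium → Alto plays M (best of 9, 12, 6, 2); Brio gets 7.
- Large → Alto plays XL (best of 0, 4, 3, 8); Brio gets 2.
Among 11, 7, 2, the best is 11 at Small. Subgame-perfect outcome: (S, Small) with payoffs (12, 11).

(S, Small)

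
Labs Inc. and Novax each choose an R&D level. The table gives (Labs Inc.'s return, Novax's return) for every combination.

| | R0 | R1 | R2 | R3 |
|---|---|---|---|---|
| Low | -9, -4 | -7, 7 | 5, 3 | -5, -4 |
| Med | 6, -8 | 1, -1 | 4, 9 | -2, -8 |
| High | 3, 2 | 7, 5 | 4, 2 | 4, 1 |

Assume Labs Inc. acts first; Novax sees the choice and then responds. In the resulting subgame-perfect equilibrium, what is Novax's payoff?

Backward induction with Labs Inc. moving first.
- Low: Novax compares -4, 7, 3, -4 and picks R1; Labs Inc. would get -7.
- Med: Novax compares -8, -1, 9, -8 and picks R2; Labs Inc. would get 4.
- High: Novax compares 2, 5, 2, 1 and picks R1; Labs Inc. would get 7.
Maximizing over -7, 4, 7, Labs Inc. chooses High. Subgame-perfect outcome: (High, R1) with payoffs (7, 5).

5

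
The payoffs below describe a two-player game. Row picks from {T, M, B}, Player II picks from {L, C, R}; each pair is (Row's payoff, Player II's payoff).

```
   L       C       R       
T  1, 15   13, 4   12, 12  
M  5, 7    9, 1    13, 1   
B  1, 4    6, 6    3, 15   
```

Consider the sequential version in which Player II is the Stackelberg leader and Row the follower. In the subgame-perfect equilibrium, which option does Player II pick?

Backward induction with Player II moving first.
- L → Row plays M (best of 1, 5, 1); Player II gets 7.
- C → Row plays T (best of 13, 9, 6); Player II gets 4.
- R → Row plays M (best of 12, 13, 3); Player II gets 1.
Maximizing over 7, 4, 1, Player II chooses L. Subgame-perfect outcome: (M, L) with payoffs (5, 7).

L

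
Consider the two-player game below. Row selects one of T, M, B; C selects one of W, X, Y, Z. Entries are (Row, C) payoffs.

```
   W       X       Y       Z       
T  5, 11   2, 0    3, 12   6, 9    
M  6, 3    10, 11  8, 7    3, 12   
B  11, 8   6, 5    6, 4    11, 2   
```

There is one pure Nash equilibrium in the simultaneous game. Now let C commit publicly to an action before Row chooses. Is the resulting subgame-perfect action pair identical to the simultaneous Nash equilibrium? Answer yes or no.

Solve by backward induction (C leads).
- W → Row plays B (best of 5, 6, 11); C gets 8.
- X → Row plays M (best of 2, 10, 6); C gets 11.
- Y → Row plays M (best of 3, 8, 6); C gets 7.
- Z → Row plays B (best of 6, 3, 11); C gets 2.
Among 8, 11, 7, 2, the best is 11 at X. Subgame-perfect outcome: (M, X) with payoffs (10, 11).
Under simultaneous play:
Row's best replies: W→B; X→M; Y→M; Z→B.
C's best replies: T→Y; M→Z; B→W.
The unique mutual best reply is (B, W), giving (11, 8).
Sequential outcome (M, X) differs from the Nash profile (B, W).

no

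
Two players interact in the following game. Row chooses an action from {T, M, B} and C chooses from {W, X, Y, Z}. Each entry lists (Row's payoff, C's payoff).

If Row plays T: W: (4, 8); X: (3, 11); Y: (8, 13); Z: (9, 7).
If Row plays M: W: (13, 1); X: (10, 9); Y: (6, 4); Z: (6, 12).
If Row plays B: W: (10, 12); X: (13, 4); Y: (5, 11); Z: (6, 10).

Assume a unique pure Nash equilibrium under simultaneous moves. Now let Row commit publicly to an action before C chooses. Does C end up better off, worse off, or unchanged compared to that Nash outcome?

Solve by backward induction (Row leads).
- T: C compares 8, 11, 13, 7 and picks Y; Row would get 8.
- M: C compares 1, 9, 4, 12 and picks Z; Row would get 6.
- B: C compares 12, 4, 11, 10 and picks W; Row would get 10.
Maximizing over 8, 6, 10, Row chooses B. Subgame-perfect outcome: (B, W) with payoffs (10, 12).
Now find the simultaneous Nash equilibrium.
Row's best replies: W→M; X→B; Y→T; Z→T.
C's best replies: T→Y; M→Z; B→W.
Only (T, Y) has each player best-responding; Nash payoffs (8, 13).
C earns 12 sequentially versus 13 at the Nash outcome: worse off.

worse off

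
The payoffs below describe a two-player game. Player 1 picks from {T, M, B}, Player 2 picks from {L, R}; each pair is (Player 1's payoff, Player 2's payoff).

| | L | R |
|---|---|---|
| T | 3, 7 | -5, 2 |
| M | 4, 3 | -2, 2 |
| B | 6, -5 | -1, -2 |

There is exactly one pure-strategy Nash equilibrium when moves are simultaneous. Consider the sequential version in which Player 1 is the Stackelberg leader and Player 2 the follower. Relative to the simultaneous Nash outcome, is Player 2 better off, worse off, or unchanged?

Solve by backward induction (Player 1 leads).
- T → Player 2 plays L (best of 7, 2); Player 1 gets 3.
- M → Player 2 plays L (best of 3, 2); Player 1 gets 4.
- B → Player 2 plays R (best of -5, -2); Player 1 gets -1.
Maximizing over 3, 4, -1, Player 1 chooses M. Subgame-perfect outcome: (M, L) with payoffs (4, 3).
For the simultaneous game, intersect best replies.
Player 1's best replies: L→B; R→B.
Player 2's best replies: T→L; M→L; B→R.
The unique mutual best reply is (B, R), giving (-1, -2).
Player 2 earns 3 sequentially versus -2 at the Nash outcome: better off.

better off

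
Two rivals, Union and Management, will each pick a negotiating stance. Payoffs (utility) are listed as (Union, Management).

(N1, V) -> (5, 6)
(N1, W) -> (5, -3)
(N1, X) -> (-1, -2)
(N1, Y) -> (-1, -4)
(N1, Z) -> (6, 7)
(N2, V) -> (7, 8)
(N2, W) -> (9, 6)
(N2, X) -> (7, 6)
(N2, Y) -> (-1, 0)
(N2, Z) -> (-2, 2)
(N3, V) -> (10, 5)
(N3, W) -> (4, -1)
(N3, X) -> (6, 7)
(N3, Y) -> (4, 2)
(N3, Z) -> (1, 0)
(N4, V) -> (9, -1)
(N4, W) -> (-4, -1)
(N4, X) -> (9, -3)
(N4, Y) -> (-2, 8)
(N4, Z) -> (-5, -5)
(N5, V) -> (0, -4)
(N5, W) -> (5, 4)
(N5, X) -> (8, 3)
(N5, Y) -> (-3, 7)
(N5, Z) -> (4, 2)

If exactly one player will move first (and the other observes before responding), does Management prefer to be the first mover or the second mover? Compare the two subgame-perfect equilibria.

If Union leads: Management's best replies are N1→Z, N2→V, N3→X, N4→Y, N5→Y; Union's induced payoffs 6, 7, 6, -2, -3; outcome (N2, V), payoffs (7, 8).
If Management leads: Union's best replies are V→N3, W→N2, X→N4, Y→N3, Z→N1; Management's induced payoffs 5, 6, -3, 2, 7; outcome (N1, Z), payoffs (6, 7).
Management gets 7 moving first and 8 moving second, so Management prefers to move second.

second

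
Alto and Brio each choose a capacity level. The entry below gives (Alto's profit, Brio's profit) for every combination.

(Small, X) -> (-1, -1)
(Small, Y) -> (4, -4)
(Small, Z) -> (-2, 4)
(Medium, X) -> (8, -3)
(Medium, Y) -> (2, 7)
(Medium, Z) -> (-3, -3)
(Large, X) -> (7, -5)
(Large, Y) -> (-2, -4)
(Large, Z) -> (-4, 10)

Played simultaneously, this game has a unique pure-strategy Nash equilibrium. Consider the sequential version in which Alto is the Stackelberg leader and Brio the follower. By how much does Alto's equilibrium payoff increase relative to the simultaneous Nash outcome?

4

Brio best-responds to each possible Alto move:
- Small: Brio compares -1, -4, 4 and picks Z; Alto would get -2.
- Medium: Brio compares -3, 7, -3 and picks Y; Alto would get 2.
- Large: Brio compares -5, -4, 10 and picks Z; Alto would get -4.
Alto's induced payoffs are -2, 2, -4, so Alto commits to Medium. Subgame-perfect outcome: (Medium, Y) with payoffs (2, 7).
For the simultaneous game, intersect best replies.
Alto's best replies: X→Medium; Y→Small; Z→Small.
Brio's best replies: Small→Z; Medium→Y; Large→Z.
The unique mutual best reply is (Small, Z), giving (-2, 4).
Alto's commitment gain: 2 − -2 = 4.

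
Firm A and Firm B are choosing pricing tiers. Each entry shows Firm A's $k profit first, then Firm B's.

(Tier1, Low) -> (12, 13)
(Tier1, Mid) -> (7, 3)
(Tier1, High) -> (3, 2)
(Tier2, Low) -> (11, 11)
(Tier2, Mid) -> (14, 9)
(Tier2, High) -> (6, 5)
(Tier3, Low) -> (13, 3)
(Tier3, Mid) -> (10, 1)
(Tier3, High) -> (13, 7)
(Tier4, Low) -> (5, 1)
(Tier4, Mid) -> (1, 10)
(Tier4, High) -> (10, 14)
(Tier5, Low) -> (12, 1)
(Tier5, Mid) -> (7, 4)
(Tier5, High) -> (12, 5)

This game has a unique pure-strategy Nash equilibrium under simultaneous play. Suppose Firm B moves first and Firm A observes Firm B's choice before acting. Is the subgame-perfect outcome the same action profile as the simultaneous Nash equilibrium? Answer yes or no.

no

Solve by backward induction (Firm B leads).
- Low → Firm A plays Tier3 (best of 12, 11, 13, 5, 12); Firm B gets 3.
- Mid → Firm A plays Tier2 (best of 7, 14, 10, 1, 7); Firm B gets 9.
- High → Firm A plays Tier3 (best of 3, 6, 13, 10, 12); Firm B gets 7.
Firm B's induced payoffs are 3, 9, 7, so Firm B commits to Mid. Subgame-perfect outcome: (Tier2, Mid) with payoffs (14, 9).
Now find the simultaneous Nash equilibrium.
Firm A's best replies: Low→Tier3; Mid→Tier2; High→Tier3.
Firm B's best replies: Tier1→Low; Tier2→Low; Tier3→High; Tier4→High; Tier5→High.
The unique mutual best reply is (Tier3, High), giving (13, 7).
Sequential outcome (Tier2, Mid) differs from the Nash profile (Tier3, High).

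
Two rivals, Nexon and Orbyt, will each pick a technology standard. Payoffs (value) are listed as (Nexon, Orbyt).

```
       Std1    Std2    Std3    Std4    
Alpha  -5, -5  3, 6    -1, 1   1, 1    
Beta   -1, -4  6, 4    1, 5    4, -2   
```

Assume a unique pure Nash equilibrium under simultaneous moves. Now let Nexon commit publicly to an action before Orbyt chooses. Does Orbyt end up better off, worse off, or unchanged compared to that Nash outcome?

better off

Solve by backward induction (Nexon leads).
- Alpha → Orbyt plays Std2 (best of -5, 6, 1, 1); Nexon gets 3.
- Beta → Orbyt plays Std3 (best of -4, 4, 5, -2); Nexon gets 1.
Among 3, 1, the best is 3 at Alpha. Subgame-perfect outcome: (Alpha, Std2) with payoffs (3, 6).
Under simultaneous play:
Nexon's best replies: Std1→Beta; Std2→Beta; Std3→Beta; Std4→Beta.
Orbyt's best replies: Alpha→Std2; Beta→Std3.
Only (Beta, Std3) has each player best-responding; Nash payoffs (1, 5).
Orbyt earns 6 sequentially versus 5 at the Nash outcome: better off.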